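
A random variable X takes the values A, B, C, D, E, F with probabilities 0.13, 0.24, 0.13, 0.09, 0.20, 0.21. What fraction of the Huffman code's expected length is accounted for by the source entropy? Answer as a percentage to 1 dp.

98.4%

Entropy H = −Σ p log₂ p ≈ 2.5093 bits.
Huffman merges: 9/100+13/100→11/50; 13/100+1/5→33/100; 21/100+11/50→43/100; 6/25+33/100→57/100; 43/100+57/100→1. L = 51/20 ≈ 2.5500.
Efficiency = H/L = 2.5093/2.5500 = 98.4%.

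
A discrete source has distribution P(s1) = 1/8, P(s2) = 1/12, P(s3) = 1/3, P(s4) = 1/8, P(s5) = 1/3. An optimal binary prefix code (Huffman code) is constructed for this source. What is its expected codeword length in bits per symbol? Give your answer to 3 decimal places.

Repeatedly combine the two least-probable nodes; the expected code length is the sum of the merged weights.
merge 1/12 + 1/8 → 5/24
merge 1/8 + 5/24 → 1/3
merge 1/3 + 1/3 → 2/3
merge 1/3 + 2/3 → 1
L = 5/24 + 1/3 + 2/3 + 1 = 53/24 ≈ 2.208 bits/symbol.

2.208 bits/symbol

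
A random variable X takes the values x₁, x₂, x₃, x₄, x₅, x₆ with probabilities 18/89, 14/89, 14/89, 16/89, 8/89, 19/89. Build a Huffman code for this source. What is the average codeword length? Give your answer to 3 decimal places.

2.584 bits/symbol

Repeatedly combine the two least-probable nodes; the expected code length is the sum of the merged weights.
merge 8/89 + 14/89 → 22/89
merge 14/89 + 16/89 → 30/89
merge 18/89 + 19/89 → 37/89
merge 22/89 + 30/89 → 52/89
merge 37/89 + 52/89 → 1
L = 22/89 + 30/89 + 37/89 + 52/89 + 1 = 230/89 ≈ 2.584 bits/symbol.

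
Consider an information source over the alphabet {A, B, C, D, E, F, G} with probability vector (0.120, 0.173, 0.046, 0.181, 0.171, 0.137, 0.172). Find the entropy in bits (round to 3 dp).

H = −Σ pᵢ log₂ pᵢ.
−0.120·log₂(0.120) = 0.3671
−0.173·log₂(0.173) = 0.4379
−0.046·log₂(0.046) = 0.2043
−0.181·log₂(0.181) = 0.4463
−0.171·log₂(0.171) = 0.4357
−0.137·log₂(0.137) = 0.3929
−0.172·log₂(0.172) = 0.4368
Sum ≈ 2.7210 → 2.721 bits.

2.721 bits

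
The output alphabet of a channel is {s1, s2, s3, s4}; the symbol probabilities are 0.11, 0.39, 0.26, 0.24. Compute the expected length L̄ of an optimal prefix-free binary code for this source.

Repeatedly combine the two least-probable nodes; the expected code length is the sum of the merged weights.
merge 11/100 + 6/25 → 7/20
merge 13/50 + 7/20 → 61/100
merge 39/100 + 61/100 → 1
L = 7/20 + 61/100 + 1 = 49/25 = 1.96 bits/symbol.

1.96 bits/symbol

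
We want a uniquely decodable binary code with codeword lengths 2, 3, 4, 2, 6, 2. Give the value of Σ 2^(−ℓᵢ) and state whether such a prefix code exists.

0.953125; yes

With common denominator 2^6 = 64: Σ 2^(−ℓᵢ) = 16/64 + 8/64 + 4/64 + 16/64 + 1/64 + 16/64 = 61/64 = 0.953125.
Kraft's inequality requires Σ ≤ 1; here Σ = 0.953125 ≤ 1, so such a prefix code exists.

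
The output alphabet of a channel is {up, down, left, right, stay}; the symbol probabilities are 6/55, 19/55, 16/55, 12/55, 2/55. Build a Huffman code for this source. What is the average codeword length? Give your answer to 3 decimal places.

2.145 bits/symbol

Repeatedly combine the two least-probable nodes; the expected code length is the sum of the merged weights.
merge 2/55 + 6/55 → 8/55
merge 8/55 + 12/55 → 4/11
merge 16/55 + 19/55 → 7/11
merge 4/11 + 7/11 → 1
L = 8/55 + 4/11 + 7/11 + 1 = 118/55 ≈ 2.145 bits/symbol.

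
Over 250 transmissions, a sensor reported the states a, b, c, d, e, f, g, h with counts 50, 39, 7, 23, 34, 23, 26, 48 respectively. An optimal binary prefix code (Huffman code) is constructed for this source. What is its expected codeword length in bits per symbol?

Probabilities are the counts divided by 250.
Repeatedly combine the two least-probable nodes; the expected code length is the sum of the merged weights.
merge 7/250 + 23/250 → 3/25
merge 23/250 + 13/125 → 49/250
merge 3/25 + 17/125 → 32/125
merge 39/250 + 24/125 → 87/250
merge 49/250 + 1/5 → 99/250
merge 32/125 + 87/250 → 151/250
merge 99/250 + 151/250 → 1
L = 3/25 + 49/250 + 32/125 + 87/250 + 99/250 + 151/250 + 1 = 73/25 = 2.92 bits/symbol.

2.92 bits/symbol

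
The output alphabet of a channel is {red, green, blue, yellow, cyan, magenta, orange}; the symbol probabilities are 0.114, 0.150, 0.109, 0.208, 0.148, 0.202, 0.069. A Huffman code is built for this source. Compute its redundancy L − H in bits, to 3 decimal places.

Entropy H = −Σ p log₂ p ≈ 2.7276 bits.
Huffman merges: 69/1000+109/1000→89/500; 57/500+37/250→131/500; 3/20+89/500→41/125; 101/500+26/125→41/100; 131/500+41/125→59/100; 41/100+59/100→1. L = 346/125 ≈ 2.7680.
L − H = 2.7680 − 2.7276 = 0.040 bits.

0.040 bits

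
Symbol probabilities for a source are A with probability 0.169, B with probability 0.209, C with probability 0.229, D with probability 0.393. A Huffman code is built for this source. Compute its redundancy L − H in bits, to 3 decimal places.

0.063 bits

Entropy H = −Σ p log₂ p ≈ 1.9220 bits.
Huffman merges: 169/1000+209/1000→189/500; 229/1000+189/500→607/1000; 393/1000+607/1000→1. L = 397/200 ≈ 1.9850.
L − H = 1.9850 − 1.9220 = 0.063 bits.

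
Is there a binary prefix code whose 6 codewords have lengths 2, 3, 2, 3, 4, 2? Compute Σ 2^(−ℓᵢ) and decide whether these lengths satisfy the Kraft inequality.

With common denominator 2^4 = 16: Σ 2^(−ℓᵢ) = 4/16 + 2/16 + 4/16 + 2/16 + 1/16 + 4/16 = 17/16 = 1.0625.
Kraft's inequality requires Σ ≤ 1; here Σ = 1.0625 > 1, so no such prefix code exists.

1.0625; no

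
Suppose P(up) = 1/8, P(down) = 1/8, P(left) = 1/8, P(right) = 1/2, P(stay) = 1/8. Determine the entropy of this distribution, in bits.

Each probability is a power of 1/2, so log₂(1/p) is an integer.
H = Σ p·log₂(1/p) = 1/8·3 + 1/8·3 + 1/8·3 + 1/2·1 + 1/8·3 = 2 bits.

2 bits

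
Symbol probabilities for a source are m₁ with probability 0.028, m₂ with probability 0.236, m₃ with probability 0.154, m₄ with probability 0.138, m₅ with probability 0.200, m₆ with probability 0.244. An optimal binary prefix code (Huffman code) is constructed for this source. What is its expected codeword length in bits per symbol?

2.486 bits/symbol

Repeatedly combine the two least-probable nodes; the expected code length is the sum of the merged weights.
merge 7/250 + 69/500 → 83/500
merge 77/500 + 83/500 → 8/25
merge 1/5 + 59/250 → 109/250
merge 61/250 + 8/25 → 141/250
merge 109/250 + 141/250 → 1
L = 83/500 + 8/25 + 109/250 + 141/250 + 1 = 1243/500 = 2.486 bits/symbol.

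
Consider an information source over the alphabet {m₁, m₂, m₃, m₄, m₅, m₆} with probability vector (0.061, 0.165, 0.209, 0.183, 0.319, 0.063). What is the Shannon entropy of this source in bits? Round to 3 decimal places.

2.373 bits

H = −Σ pᵢ log₂ pᵢ.
−0.061·log₂(0.061) = 0.2461
−0.165·log₂(0.165) = 0.4289
−0.209·log₂(0.209) = 0.4720
−0.183·log₂(0.183) = 0.4484
−0.319·log₂(0.319) = 0.5258
−0.063·log₂(0.063) = 0.2513
Sum ≈ 2.3725 → 2.373 bits.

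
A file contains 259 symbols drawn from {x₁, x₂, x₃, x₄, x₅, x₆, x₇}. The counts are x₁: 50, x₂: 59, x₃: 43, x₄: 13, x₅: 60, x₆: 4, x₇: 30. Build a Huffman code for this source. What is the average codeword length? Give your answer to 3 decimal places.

2.595 bits/symbol

Probabilities are the counts divided by 259.
Repeatedly combine the two least-probable nodes; the expected code length is the sum of the merged weights.
merge 4/259 + 13/259 → 17/259
merge 17/259 + 30/259 → 47/259
merge 43/259 + 47/259 → 90/259
merge 50/259 + 59/259 → 109/259
merge 60/259 + 90/259 → 150/259
merge 109/259 + 150/259 → 1
L = 17/259 + 47/259 + 90/259 + 109/259 + 150/259 + 1 = 96/37 ≈ 2.595 bits/symbol.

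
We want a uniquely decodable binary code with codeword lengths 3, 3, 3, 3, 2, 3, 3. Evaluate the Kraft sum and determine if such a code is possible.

1; yes

With common denominator 2^3 = 8: Σ 2^(−ℓᵢ) = 1/8 + 1/8 + 1/8 + 1/8 + 2/8 + 1/8 + 1/8 = 8/8 = 1.
Kraft's inequality requires Σ ≤ 1; here Σ = 1 ≤ 1, so such a prefix code exists.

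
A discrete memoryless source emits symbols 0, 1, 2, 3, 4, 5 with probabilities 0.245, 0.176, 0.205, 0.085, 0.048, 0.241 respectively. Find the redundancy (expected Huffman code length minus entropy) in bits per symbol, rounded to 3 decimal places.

Entropy H = −Σ p log₂ p ≈ 2.4143 bits.
Huffman merges: 6/125+17/200→133/1000; 133/1000+22/125→309/1000; 41/200+241/1000→223/500; 49/200+309/1000→277/500; 223/500+277/500→1. L = 1221/500 ≈ 2.4420.
L − H = 2.4420 − 2.4143 = 0.028 bits.

0.028 bits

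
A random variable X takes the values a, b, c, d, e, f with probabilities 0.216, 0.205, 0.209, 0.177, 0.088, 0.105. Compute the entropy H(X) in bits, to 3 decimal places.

2.510 bits

H = −Σ pᵢ log₂ pᵢ.
−0.216·log₂(0.216) = 0.4776
−0.205·log₂(0.205) = 0.4687
−0.209·log₂(0.209) = 0.4720
−0.177·log₂(0.177) = 0.4422
−0.088·log₂(0.088) = 0.3086
−0.105·log₂(0.105) = 0.3414
Sum ≈ 2.5104 → 2.510 bits.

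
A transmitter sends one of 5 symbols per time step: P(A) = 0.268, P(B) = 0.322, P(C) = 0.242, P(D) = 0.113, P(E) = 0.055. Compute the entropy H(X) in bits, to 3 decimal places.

H = −Σ pᵢ log₂ pᵢ.
−0.268·log₂(0.268) = 0.5091
−0.322·log₂(0.322) = 0.5264
−0.242·log₂(0.242) = 0.4954
−0.113·log₂(0.113) = 0.3555
−0.055·log₂(0.055) = 0.2301
Sum ≈ 2.1165 → 2.116 bits.

2.116 bits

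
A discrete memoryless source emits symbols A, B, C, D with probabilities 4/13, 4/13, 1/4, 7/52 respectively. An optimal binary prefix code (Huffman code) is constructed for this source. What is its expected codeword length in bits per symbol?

Repeatedly combine the two least-probable nodes; the expected code length is the sum of the merged weights.
merge 7/52 + 1/4 → 5/13
merge 4/13 + 4/13 → 8/13
merge 5/13 + 8/13 → 1
L = 5/13 + 8/13 + 1 = 2 bits/symbol.

2 bits/symbol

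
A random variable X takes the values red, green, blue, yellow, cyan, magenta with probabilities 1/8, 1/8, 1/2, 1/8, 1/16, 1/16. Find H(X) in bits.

Each probability is a power of 1/2, so log₂(1/p) is an integer.
H = Σ p·log₂(1/p) = 1/8·3 + 1/8·3 + 1/2·1 + 1/8·3 + 1/16·4 + 1/16·4 = 2.125 bits.

2.125 bits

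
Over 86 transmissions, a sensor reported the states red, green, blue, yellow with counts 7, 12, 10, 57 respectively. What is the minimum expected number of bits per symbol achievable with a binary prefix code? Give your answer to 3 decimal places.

Probabilities are the counts divided by 86.
Repeatedly combine the two least-probable nodes; the expected code length is the sum of the merged weights.
merge 7/86 + 5/43 → 17/86
merge 6/43 + 17/86 → 29/86
merge 29/86 + 57/86 → 1
L = 17/86 + 29/86 + 1 = 66/43 ≈ 1.535 bits/symbol.

1.535 bits/symbol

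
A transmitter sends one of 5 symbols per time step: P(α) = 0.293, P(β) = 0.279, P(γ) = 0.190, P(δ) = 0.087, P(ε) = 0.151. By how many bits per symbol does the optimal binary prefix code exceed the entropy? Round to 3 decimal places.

0.032 bits

Entropy H = −Σ p log₂ p ≈ 2.2063 bits.
Huffman merges: 87/1000+151/1000→119/500; 19/100+119/500→107/250; 279/1000+293/1000→143/250; 107/250+143/250→1. L = 1119/500 ≈ 2.2380.
L − H = 2.2380 − 2.2063 = 0.032 bits.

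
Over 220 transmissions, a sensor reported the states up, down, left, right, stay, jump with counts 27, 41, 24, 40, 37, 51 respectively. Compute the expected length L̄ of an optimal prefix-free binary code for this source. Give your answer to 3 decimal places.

2.582 bits/symbol

Probabilities are the counts divided by 220.
Repeatedly combine the two least-probable nodes; the expected code length is the sum of the merged weights.
merge 6/55 + 27/220 → 51/220
merge 37/220 + 2/11 → 7/20
merge 41/220 + 51/220 → 23/55
merge 51/220 + 7/20 → 32/55
merge 23/55 + 32/55 → 1
L = 51/220 + 7/20 + 23/55 + 32/55 + 1 = 142/55 ≈ 2.582 bits/symbol.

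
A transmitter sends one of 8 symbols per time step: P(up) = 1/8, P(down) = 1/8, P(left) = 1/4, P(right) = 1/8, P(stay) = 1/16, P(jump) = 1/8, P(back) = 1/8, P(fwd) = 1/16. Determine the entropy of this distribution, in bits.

Each probability is a power of 1/2, so log₂(1/p) is an integer.
H = Σ p·log₂(1/p) = 1/8·3 + 1/8·3 + 1/4·2 + 1/8·3 + 1/16·4 + 1/8·3 + 1/8·3 + 1/16·4 = 2.875 bits.

2.875 bits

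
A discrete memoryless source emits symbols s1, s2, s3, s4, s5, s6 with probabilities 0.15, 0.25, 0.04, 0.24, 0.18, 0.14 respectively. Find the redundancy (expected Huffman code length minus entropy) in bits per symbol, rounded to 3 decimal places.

0.077 bits

Entropy H = −Σ p log₂ p ≈ 2.4329 bits.
Huffman merges: 1/25+7/50→9/50; 3/20+9/50→33/100; 9/50+6/25→21/50; 1/4+33/100→29/50; 21/50+29/50→1. L = 251/100 ≈ 2.5100.
L − H = 2.5100 − 2.4329 = 0.077 bits.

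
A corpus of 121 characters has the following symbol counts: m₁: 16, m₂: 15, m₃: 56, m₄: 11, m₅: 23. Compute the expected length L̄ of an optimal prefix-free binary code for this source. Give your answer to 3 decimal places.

Probabilities are the counts divided by 121.
Repeatedly combine the two least-probable nodes; the expected code length is the sum of the merged weights.
merge 1/11 + 15/121 → 26/121
merge 16/121 + 23/121 → 39/121
merge 26/121 + 39/121 → 65/121
merge 56/121 + 65/121 → 1
L = 26/121 + 39/121 + 65/121 + 1 = 251/121 ≈ 2.074 bits/symbol.

2.074 bits/symbol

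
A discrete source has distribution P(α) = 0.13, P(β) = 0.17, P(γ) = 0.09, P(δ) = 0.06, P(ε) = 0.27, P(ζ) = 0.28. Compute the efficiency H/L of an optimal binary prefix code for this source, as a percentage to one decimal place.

Entropy H = −Σ p log₂ p ≈ 2.3977 bits.
Huffman merges: 3/50+9/100→3/20; 13/100+3/20→7/25; 17/100+27/100→11/25; 7/25+7/25→14/25; 11/25+14/25→1. L = 243/100 ≈ 2.4300.
Efficiency = H/L = 2.3977/2.4300 = 98.7%.

98.7%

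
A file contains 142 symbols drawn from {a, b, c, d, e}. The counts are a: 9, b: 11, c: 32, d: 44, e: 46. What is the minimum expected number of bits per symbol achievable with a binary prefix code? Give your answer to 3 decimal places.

Probabilities are the counts divided by 142.
Repeatedly combine the two least-probable nodes; the expected code length is the sum of the merged weights.
merge 9/142 + 11/142 → 10/71
merge 10/71 + 16/71 → 26/71
merge 22/71 + 23/71 → 45/71
merge 26/71 + 45/71 → 1
L = 10/71 + 26/71 + 45/71 + 1 = 152/71 ≈ 2.141 bits/symbol.

2.141 bits/symbol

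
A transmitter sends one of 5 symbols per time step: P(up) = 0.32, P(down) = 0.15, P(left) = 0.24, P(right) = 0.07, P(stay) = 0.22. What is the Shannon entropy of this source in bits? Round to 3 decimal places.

2.180 bits

H = −Σ pᵢ log₂ pᵢ.
−0.32·log₂(0.32) = 0.5260
−0.15·log₂(0.15) = 0.4105
−0.24·log₂(0.24) = 0.4941
−0.07·log₂(0.07) = 0.2686
−0.22·log₂(0.22) = 0.4806
Sum ≈ 2.1798 → 2.180 bits.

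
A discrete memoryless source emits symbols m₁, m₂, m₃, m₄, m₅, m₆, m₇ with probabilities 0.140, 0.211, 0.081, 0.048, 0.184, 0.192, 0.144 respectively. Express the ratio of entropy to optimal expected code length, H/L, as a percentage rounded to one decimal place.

98.5%

Entropy H = −Σ p log₂ p ≈ 2.6838 bits.
Huffman merges: 6/125+81/1000→129/1000; 129/1000+7/50→269/1000; 18/125+23/125→41/125; 24/125+211/1000→403/1000; 269/1000+41/125→597/1000; 403/1000+597/1000→1. L = 1363/500 ≈ 2.7260.
Efficiency = H/L = 2.6838/2.7260 = 98.5%.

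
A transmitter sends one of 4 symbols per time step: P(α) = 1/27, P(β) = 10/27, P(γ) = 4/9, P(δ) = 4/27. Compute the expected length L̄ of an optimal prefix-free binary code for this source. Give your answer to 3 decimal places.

Repeatedly combine the two least-probable nodes; the expected code length is the sum of the merged weights.
merge 1/27 + 4/27 → 5/27
merge 5/27 + 10/27 → 5/9
merge 4/9 + 5/9 → 1
L = 5/27 + 5/9 + 1 = 47/27 ≈ 1.741 bits/symbol.

1.741 bits/symbol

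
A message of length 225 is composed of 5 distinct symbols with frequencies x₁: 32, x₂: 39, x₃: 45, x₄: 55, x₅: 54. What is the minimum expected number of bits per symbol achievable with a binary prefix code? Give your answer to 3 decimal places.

2.316 bits/symbol

Probabilities are the counts divided by 225.
Repeatedly combine the two least-probable nodes; the expected code length is the sum of the merged weights.
merge 32/225 + 13/75 → 71/225
merge 1/5 + 6/25 → 11/25
merge 11/45 + 71/225 → 14/25
merge 11/25 + 14/25 → 1
L = 71/225 + 11/25 + 14/25 + 1 = 521/225 ≈ 2.316 bits/symbol.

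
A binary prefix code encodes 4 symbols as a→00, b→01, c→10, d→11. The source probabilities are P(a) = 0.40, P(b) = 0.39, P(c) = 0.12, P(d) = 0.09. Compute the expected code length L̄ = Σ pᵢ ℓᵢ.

L̄ = Σ pᵢ·ℓᵢ = 0.40·2 + 0.39·2 + 0.12·2 + 0.09·2 = 2 bits/symbol.

2 bits/symbol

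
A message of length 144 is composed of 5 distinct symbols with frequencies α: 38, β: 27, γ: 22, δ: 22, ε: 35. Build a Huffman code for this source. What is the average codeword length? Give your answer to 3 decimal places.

Probabilities are the counts divided by 144.
Repeatedly combine the two least-probable nodes; the expected code length is the sum of the merged weights.
merge 11/72 + 11/72 → 11/36
merge 3/16 + 35/144 → 31/72
merge 19/72 + 11/36 → 41/72
merge 31/72 + 41/72 → 1
L = 11/36 + 31/72 + 41/72 + 1 = 83/36 ≈ 2.306 bits/symbol.

2.306 bits/symbol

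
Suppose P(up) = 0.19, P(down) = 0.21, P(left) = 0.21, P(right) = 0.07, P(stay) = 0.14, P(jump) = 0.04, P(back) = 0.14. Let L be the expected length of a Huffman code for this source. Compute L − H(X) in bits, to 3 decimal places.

Entropy H = −Σ p log₂ p ≈ 2.6494 bits.
Huffman merges: 1/25+7/100→11/100; 11/100+7/50→1/4; 7/50+19/100→33/100; 21/100+21/100→21/50; 1/4+33/100→29/50; 21/50+29/50→1. L = 269/100 ≈ 2.6900.
L − H = 2.6900 − 2.6494 = 0.041 bits.

0.041 bits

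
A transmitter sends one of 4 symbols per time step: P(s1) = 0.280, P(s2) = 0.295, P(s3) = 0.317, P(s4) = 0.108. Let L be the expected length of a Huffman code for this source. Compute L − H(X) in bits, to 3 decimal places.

Entropy H = −Σ p log₂ p ≈ 1.9060 bits.
Huffman merges: 27/250+7/25→97/250; 59/200+317/1000→153/250; 97/250+153/250→1. L = 2 ≈ 2.0000.
L − H = 2.0000 − 1.9060 = 0.094 bits.

0.094 bits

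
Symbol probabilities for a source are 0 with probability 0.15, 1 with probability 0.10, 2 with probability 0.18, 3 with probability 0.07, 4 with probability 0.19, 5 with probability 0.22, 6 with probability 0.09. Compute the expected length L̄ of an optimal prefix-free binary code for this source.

2.75 bits/symbol

Repeatedly combine the two least-probable nodes; the expected code length is the sum of the merged weights.
merge 7/100 + 9/100 → 4/25
merge 1/10 + 3/20 → 1/4
merge 4/25 + 9/50 → 17/50
merge 19/100 + 11/50 → 41/100
merge 1/4 + 17/50 → 59/100
merge 41/100 + 59/100 → 1
L = 4/25 + 1/4 + 17/50 + 41/100 + 59/100 + 1 = 11/4 = 2.75 bits/symbol.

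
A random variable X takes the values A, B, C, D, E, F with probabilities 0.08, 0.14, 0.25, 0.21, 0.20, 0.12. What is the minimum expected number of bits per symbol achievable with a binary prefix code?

2.54 bits/symbol

Repeatedly combine the two least-probable nodes; the expected code length is the sum of the merged weights.
merge 2/25 + 3/25 → 1/5
merge 7/50 + 1/5 → 17/50
merge 1/5 + 21/100 → 41/100
merge 1/4 + 17/50 → 59/100
merge 41/100 + 59/100 → 1
L = 1/5 + 17/50 + 41/100 + 59/100 + 1 = 127/50 = 2.54 bits/symbol.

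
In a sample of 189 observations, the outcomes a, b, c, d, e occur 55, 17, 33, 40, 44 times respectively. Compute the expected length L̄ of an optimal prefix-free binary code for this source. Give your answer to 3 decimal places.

Probabilities are the counts divided by 189.
Repeatedly combine the two least-probable nodes; the expected code length is the sum of the merged weights.
merge 17/189 + 11/63 → 50/189
merge 40/189 + 44/189 → 4/9
merge 50/189 + 55/189 → 5/9
merge 4/9 + 5/9 → 1
L = 50/189 + 4/9 + 5/9 + 1 = 428/189 ≈ 2.265 bits/symbol.

2.265 bits/symbol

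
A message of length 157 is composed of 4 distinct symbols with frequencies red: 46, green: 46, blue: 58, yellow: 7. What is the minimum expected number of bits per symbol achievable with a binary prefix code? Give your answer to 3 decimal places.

1.968 bits/symbol

Probabilities are the counts divided by 157.
Repeatedly combine the two least-probable nodes; the expected code length is the sum of the merged weights.
merge 7/157 + 46/157 → 53/157
merge 46/157 + 53/157 → 99/157
merge 58/157 + 99/157 → 1
L = 53/157 + 99/157 + 1 = 309/157 ≈ 1.968 bits/symbol.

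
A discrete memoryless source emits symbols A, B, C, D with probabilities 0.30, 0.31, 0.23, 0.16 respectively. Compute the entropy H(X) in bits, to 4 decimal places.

1.9556 bits

H = −Σ pᵢ log₂ pᵢ.
−0.30·log₂(0.30) = 0.5211
−0.31·log₂(0.31) = 0.5238
−0.23·log₂(0.23) = 0.4877
−0.16·log₂(0.16) = 0.4230
Sum ≈ 1.9556 → 1.9556 bits.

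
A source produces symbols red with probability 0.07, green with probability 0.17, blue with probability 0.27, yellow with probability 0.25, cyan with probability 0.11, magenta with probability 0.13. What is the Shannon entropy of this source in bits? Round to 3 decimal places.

2.446 bits

H = −Σ pᵢ log₂ pᵢ.
−0.07·log₂(0.07) = 0.2686
−0.17·log₂(0.17) = 0.4346
−0.27·log₂(0.27) = 0.5100
−0.25·log₂(0.25) = 0.5000
−0.11·log₂(0.11) = 0.3503
−0.13·log₂(0.13) = 0.3826
Sum ≈ 2.4461 → 2.446 bits.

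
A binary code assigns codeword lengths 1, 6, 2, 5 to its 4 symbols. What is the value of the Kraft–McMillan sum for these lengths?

0.796875

With common denominator 2^6 = 64: Σ 2^(−ℓᵢ) = 32/64 + 1/64 + 16/64 + 2/64 = 51/64 = 0.796875.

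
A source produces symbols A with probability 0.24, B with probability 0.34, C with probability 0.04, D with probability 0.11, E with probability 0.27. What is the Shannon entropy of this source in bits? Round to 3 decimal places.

H = −Σ pᵢ log₂ pᵢ.
−0.24·log₂(0.24) = 0.4941
−0.34·log₂(0.34) = 0.5292
−0.04·log₂(0.04) = 0.1858
−0.11·log₂(0.11) = 0.3503
−0.27·log₂(0.27) = 0.5100
Sum ≈ 2.0694 → 2.069 bits.

2.069 bits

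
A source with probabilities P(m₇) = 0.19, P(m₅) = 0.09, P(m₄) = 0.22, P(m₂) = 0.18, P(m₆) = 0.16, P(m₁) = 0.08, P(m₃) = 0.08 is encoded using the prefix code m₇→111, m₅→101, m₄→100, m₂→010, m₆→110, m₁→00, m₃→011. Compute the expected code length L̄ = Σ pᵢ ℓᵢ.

L̄ = Σ pᵢ·ℓᵢ = 0.19·3 + 0.09·3 + 0.22·3 + 0.18·3 + 0.16·3 + 0.08·2 + 0.08·3 = 2.92 bits/symbol.

2.92 bits/symbol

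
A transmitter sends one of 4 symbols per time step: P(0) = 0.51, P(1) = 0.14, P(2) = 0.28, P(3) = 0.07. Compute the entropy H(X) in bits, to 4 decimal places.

1.6753 bits

H = −Σ pᵢ log₂ pᵢ.
−0.51·log₂(0.51) = 0.4954
−0.14·log₂(0.14) = 0.3971
−0.28·log₂(0.28) = 0.5142
−0.07·log₂(0.07) = 0.2686
Sum ≈ 1.6753 → 1.6753 bits.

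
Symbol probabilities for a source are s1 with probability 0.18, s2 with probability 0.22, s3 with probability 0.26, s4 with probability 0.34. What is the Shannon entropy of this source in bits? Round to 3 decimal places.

H = −Σ pᵢ log₂ pᵢ.
−0.18·log₂(0.18) = 0.4453
−0.22·log₂(0.22) = 0.4806
−0.26·log₂(0.26) = 0.5053
−0.34·log₂(0.34) = 0.5292
Sum ≈ 1.9603 → 1.960 bits.

1.960 bits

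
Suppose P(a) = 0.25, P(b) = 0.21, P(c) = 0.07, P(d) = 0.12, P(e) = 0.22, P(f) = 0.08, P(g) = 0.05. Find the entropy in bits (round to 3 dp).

2.597 bits

H = −Σ pᵢ log₂ pᵢ.
−0.25·log₂(0.25) = 0.5000
−0.21·log₂(0.21) = 0.4728
−0.07·log₂(0.07) = 0.2686
−0.12·log₂(0.12) = 0.3671
−0.22·log₂(0.22) = 0.4806
−0.08·log₂(0.08) = 0.2915
−0.05·log₂(0.05) = 0.2161
Sum ≈ 2.5966 → 2.597 bits.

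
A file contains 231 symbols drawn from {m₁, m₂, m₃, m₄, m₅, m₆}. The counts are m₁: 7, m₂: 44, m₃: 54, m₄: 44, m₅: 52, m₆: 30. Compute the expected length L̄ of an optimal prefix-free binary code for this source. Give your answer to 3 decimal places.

Probabilities are the counts divided by 231.
Repeatedly combine the two least-probable nodes; the expected code length is the sum of the merged weights.
merge 1/33 + 10/77 → 37/231
merge 37/231 + 4/21 → 27/77
merge 4/21 + 52/231 → 32/77
merge 18/77 + 27/77 → 45/77
merge 32/77 + 45/77 → 1
L = 37/231 + 27/77 + 32/77 + 45/77 + 1 = 580/231 ≈ 2.511 bits/symbol.

2.511 bits/symbol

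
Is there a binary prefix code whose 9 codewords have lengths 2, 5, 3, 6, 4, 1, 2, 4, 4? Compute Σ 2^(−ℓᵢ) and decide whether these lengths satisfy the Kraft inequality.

1.359375; no

With common denominator 2^6 = 64: Σ 2^(−ℓᵢ) = 16/64 + 2/64 + 8/64 + 1/64 + 4/64 + 32/64 + 16/64 + 4/64 + 4/64 = 87/64 = 1.359375.
Kraft's inequality requires Σ ≤ 1; here Σ = 1.359375 > 1, so no such prefix code exists.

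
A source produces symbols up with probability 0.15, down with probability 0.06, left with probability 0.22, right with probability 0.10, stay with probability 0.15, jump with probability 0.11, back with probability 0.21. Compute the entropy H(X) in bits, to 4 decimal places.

H = −Σ pᵢ log₂ pᵢ.
−0.15·log₂(0.15) = 0.4105
−0.06·log₂(0.06) = 0.2435
−0.22·log₂(0.22) = 0.4806
−0.10·log₂(0.10) = 0.3322
−0.15·log₂(0.15) = 0.4105
−0.11·log₂(0.11) = 0.3503
−0.21·log₂(0.21) = 0.4728
Sum ≈ 2.7005 → 2.7005 bits.

2.7005 bits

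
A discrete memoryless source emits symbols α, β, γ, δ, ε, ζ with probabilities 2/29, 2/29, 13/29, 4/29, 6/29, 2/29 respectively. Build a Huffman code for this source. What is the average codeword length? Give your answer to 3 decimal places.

2.241 bits/symbol

Repeatedly combine the two least-probable nodes; the expected code length is the sum of the merged weights.
merge 2/29 + 2/29 → 4/29
merge 2/29 + 4/29 → 6/29
merge 4/29 + 6/29 → 10/29
merge 6/29 + 10/29 → 16/29
merge 13/29 + 16/29 → 1
L = 4/29 + 6/29 + 10/29 + 16/29 + 1 = 65/29 ≈ 2.241 bits/symbol.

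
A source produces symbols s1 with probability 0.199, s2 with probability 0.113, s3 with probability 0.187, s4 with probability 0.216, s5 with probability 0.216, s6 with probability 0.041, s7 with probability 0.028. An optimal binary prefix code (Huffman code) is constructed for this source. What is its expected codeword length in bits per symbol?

2.62 bits/symbol

Repeatedly combine the two least-probable nodes; the expected code length is the sum of the merged weights.
merge 7/250 + 41/1000 → 69/1000
merge 69/1000 + 113/1000 → 91/500
merge 91/500 + 187/1000 → 369/1000
merge 199/1000 + 27/125 → 83/200
merge 27/125 + 369/1000 → 117/200
merge 83/200 + 117/200 → 1
L = 69/1000 + 91/500 + 369/1000 + 83/200 + 117/200 + 1 = 131/50 = 2.62 bits/symbol.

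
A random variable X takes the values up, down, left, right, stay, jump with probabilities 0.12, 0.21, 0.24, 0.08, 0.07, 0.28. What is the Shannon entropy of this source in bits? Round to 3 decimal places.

H = −Σ pᵢ log₂ pᵢ.
−0.12·log₂(0.12) = 0.3671
−0.21·log₂(0.21) = 0.4728
−0.24·log₂(0.24) = 0.4941
−0.08·log₂(0.08) = 0.2915
−0.07·log₂(0.07) = 0.2686
−0.28·log₂(0.28) = 0.5142
Sum ≈ 2.4083 → 2.408 bits.

2.408 bits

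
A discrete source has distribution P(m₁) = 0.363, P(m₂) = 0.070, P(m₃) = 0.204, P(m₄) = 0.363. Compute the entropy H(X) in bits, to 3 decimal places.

H = −Σ pᵢ log₂ pᵢ.
−0.363·log₂(0.363) = 0.5307
−0.070·log₂(0.070) = 0.2686
−0.204·log₂(0.204) = 0.4678
−0.363·log₂(0.363) = 0.5307
Sum ≈ 1.7978 → 1.798 bits.

1.798 bits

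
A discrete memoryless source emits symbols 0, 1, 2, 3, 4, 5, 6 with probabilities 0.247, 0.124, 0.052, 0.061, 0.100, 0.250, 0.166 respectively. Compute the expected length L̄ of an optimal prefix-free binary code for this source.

2.616 bits/symbol

Repeatedly combine the two least-probable nodes; the expected code length is the sum of the merged weights.
merge 13/250 + 61/1000 → 113/1000
merge 1/10 + 113/1000 → 213/1000
merge 31/250 + 83/500 → 29/100
merge 213/1000 + 247/1000 → 23/50
merge 1/4 + 29/100 → 27/50
merge 23/50 + 27/50 → 1
L = 113/1000 + 213/1000 + 29/100 + 23/50 + 27/50 + 1 = 327/125 = 2.616 bits/symbol.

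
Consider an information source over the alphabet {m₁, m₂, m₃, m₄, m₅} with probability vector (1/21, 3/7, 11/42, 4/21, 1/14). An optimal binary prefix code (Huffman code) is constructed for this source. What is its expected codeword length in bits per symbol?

Repeatedly combine the two least-probable nodes; the expected code length is the sum of the merged weights.
merge 1/21 + 1/14 → 5/42
merge 5/42 + 4/21 → 13/42
merge 11/42 + 13/42 → 4/7
merge 3/7 + 4/7 → 1
L = 5/42 + 13/42 + 4/7 + 1 = 2 bits/symbol.

2 bits/symbol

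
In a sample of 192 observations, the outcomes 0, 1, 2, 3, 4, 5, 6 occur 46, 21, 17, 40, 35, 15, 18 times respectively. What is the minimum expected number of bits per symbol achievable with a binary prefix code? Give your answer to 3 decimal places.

Probabilities are the counts divided by 192.
Repeatedly combine the two least-probable nodes; the expected code length is the sum of the merged weights.
merge 5/64 + 17/192 → 1/6
merge 3/32 + 7/64 → 13/64
merge 1/6 + 35/192 → 67/192
merge 13/64 + 5/24 → 79/192
merge 23/96 + 67/192 → 113/192
merge 79/192 + 113/192 → 1
L = 1/6 + 13/64 + 67/192 + 79/192 + 113/192 + 1 = 87/32 ≈ 2.719 bits/symbol.

2.719 bits/symbol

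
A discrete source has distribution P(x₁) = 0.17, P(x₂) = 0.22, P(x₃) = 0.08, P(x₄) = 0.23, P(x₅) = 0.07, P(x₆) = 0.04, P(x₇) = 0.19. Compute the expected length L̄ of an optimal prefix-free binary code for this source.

2.66 bits/symbol

Repeatedly combine the two least-probable nodes; the expected code length is the sum of the merged weights.
merge 1/25 + 7/100 → 11/100
merge 2/25 + 11/100 → 19/100
merge 17/100 + 19/100 → 9/25
merge 19/100 + 11/50 → 41/100
merge 23/100 + 9/25 → 59/100
merge 41/100 + 59/100 → 1
L = 11/100 + 19/100 + 9/25 + 41/100 + 59/100 + 1 = 133/50 = 2.66 bits/symbol.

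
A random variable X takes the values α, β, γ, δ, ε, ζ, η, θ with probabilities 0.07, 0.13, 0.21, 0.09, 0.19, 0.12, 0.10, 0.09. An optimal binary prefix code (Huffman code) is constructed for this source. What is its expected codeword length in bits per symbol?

Repeatedly combine the two least-probable nodes; the expected code length is the sum of the merged weights.
merge 7/100 + 9/100 → 4/25
merge 9/100 + 1/10 → 19/100
merge 3/25 + 13/100 → 1/4
merge 4/25 + 19/100 → 7/20
merge 19/100 + 21/100 → 2/5
merge 1/4 + 7/20 → 3/5
merge 2/5 + 3/5 → 1
L = 4/25 + 19/100 + 1/4 + 7/20 + 2/5 + 3/5 + 1 = 59/20 = 2.95 bits/symbol.

2.95 bits/symbol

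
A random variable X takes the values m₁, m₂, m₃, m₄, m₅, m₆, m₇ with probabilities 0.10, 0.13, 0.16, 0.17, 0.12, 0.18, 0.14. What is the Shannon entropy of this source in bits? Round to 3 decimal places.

2.782 bits

H = −Σ pᵢ log₂ pᵢ.
−0.10·log₂(0.10) = 0.3322
−0.13·log₂(0.13) = 0.3826
−0.16·log₂(0.16) = 0.4230
−0.17·log₂(0.17) = 0.4346
−0.12·log₂(0.12) = 0.3671
−0.18·log₂(0.18) = 0.4453
−0.14·log₂(0.14) = 0.3971
Sum ≈ 2.7819 → 2.782 bits.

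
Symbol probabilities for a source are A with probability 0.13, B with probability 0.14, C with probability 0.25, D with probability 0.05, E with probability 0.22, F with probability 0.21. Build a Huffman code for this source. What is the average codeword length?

2.5 bits/symbol

Repeatedly combine the two least-probable nodes; the expected code length is the sum of the merged weights.
merge 1/20 + 13/100 → 9/50
merge 7/50 + 9/50 → 8/25
merge 21/100 + 11/50 → 43/100
merge 1/4 + 8/25 → 57/100
merge 43/100 + 57/100 → 1
L = 9/50 + 8/25 + 43/100 + 57/100 + 1 = 5/2 = 2.5 bits/symbol.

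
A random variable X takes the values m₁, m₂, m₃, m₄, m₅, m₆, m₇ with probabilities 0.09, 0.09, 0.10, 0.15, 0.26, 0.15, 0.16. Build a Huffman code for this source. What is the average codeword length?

Repeatedly combine the two least-probable nodes; the expected code length is the sum of the merged weights.
merge 9/100 + 9/100 → 9/50
merge 1/10 + 3/20 → 1/4
merge 3/20 + 4/25 → 31/100
merge 9/50 + 1/4 → 43/100
merge 13/50 + 31/100 → 57/100
merge 43/100 + 57/100 → 1
L = 9/50 + 1/4 + 31/100 + 43/100 + 57/100 + 1 = 137/50 = 2.74 bits/symbol.

2.74 bits/symbol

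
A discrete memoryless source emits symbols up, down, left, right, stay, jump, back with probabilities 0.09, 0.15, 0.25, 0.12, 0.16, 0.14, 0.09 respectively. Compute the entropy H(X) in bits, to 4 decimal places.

H = −Σ pᵢ log₂ pᵢ.
−0.09·log₂(0.09) = 0.3127
−0.15·log₂(0.15) = 0.4105
−0.25·log₂(0.25) = 0.5000
−0.12·log₂(0.12) = 0.3671
−0.16·log₂(0.16) = 0.4230
−0.14·log₂(0.14) = 0.3971
−0.09·log₂(0.09) = 0.3127
Sum ≈ 2.7230 → 2.7230 bits.

2.7230 bits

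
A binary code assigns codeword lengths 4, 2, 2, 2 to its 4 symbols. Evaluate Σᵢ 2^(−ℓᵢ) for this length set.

0.8125

With common denominator 2^4 = 16: Σ 2^(−ℓᵢ) = 1/16 + 4/16 + 4/16 + 4/16 = 13/16 = 0.8125.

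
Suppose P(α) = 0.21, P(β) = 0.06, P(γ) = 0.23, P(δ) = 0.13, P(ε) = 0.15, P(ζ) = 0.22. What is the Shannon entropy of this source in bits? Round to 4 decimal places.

H = −Σ pᵢ log₂ pᵢ.
−0.21·log₂(0.21) = 0.4728
−0.06·log₂(0.06) = 0.2435
−0.23·log₂(0.23) = 0.4877
−0.13·log₂(0.13) = 0.3826
−0.15·log₂(0.15) = 0.4105
−0.22·log₂(0.22) = 0.4806
Sum ≈ 2.4778 → 2.4778 bits.

2.4778 bits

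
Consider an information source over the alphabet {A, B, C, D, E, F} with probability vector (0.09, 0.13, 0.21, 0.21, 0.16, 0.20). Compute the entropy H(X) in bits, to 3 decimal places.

2.528 bits

H = −Σ pᵢ log₂ pᵢ.
−0.09·log₂(0.09) = 0.3127
−0.13·log₂(0.13) = 0.3826
−0.21·log₂(0.21) = 0.4728
−0.21·log₂(0.21) = 0.4728
−0.16·log₂(0.16) = 0.4230
−0.20·log₂(0.20) = 0.4644
Sum ≈ 2.5283 → 2.528 bits.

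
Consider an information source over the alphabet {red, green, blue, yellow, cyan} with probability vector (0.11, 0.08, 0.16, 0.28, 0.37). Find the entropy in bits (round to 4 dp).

2.1098 bits

H = −Σ pᵢ log₂ pᵢ.
−0.11·log₂(0.11) = 0.3503
−0.08·log₂(0.08) = 0.2915
−0.16·log₂(0.16) = 0.4230
−0.28·log₂(0.28) = 0.5142
−0.37·log₂(0.37) = 0.5307
Sum ≈ 2.1098 → 2.1098 bits.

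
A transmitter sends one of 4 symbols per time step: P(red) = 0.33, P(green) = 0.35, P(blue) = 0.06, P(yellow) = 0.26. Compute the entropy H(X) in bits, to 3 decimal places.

H = −Σ pᵢ log₂ pᵢ.
−0.33·log₂(0.33) = 0.5278
−0.35·log₂(0.35) = 0.5301
−0.06·log₂(0.06) = 0.2435
−0.26·log₂(0.26) = 0.5053
Sum ≈ 1.8067 → 1.807 bits.

1.807 bits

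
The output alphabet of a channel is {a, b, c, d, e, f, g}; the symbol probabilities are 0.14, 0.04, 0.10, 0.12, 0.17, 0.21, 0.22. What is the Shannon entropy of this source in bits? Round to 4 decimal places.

2.6701 bits

H = −Σ pᵢ log₂ pᵢ.
−0.14·log₂(0.14) = 0.3971
−0.04·log₂(0.04) = 0.1858
−0.10·log₂(0.10) = 0.3322
−0.12·log₂(0.12) = 0.3671
−0.17·log₂(0.17) = 0.4346
−0.21·log₂(0.21) = 0.4728
−0.22·log₂(0.22) = 0.4806
Sum ≈ 2.6701 → 2.6701 bits.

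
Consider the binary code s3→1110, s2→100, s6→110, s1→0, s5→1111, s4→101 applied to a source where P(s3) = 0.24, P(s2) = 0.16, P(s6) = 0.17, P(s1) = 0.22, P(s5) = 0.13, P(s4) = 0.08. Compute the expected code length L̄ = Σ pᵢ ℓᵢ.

L̄ = Σ pᵢ·ℓᵢ = 0.24·4 + 0.16·3 + 0.17·3 + 0.22·1 + 0.13·4 + 0.08·3 = 2.93 bits/symbol.

2.93 bits/symbol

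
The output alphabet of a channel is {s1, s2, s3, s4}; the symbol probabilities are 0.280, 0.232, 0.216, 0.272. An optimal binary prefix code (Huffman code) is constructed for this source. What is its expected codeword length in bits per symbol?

2 bits/symbol

Repeatedly combine the two least-probable nodes; the expected code length is the sum of the merged weights.
merge 27/125 + 29/125 → 56/125
merge 34/125 + 7/25 → 69/125
merge 56/125 + 69/125 → 1
L = 56/125 + 69/125 + 1 = 2 bits/symbol.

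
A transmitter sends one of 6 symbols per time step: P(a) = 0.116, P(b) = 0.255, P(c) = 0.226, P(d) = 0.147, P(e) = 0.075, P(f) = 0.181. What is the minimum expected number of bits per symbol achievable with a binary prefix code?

Repeatedly combine the two least-probable nodes; the expected code length is the sum of the merged weights.
merge 3/40 + 29/250 → 191/1000
merge 147/1000 + 181/1000 → 41/125
merge 191/1000 + 113/500 → 417/1000
merge 51/200 + 41/125 → 583/1000
merge 417/1000 + 583/1000 → 1
L = 191/1000 + 41/125 + 417/1000 + 583/1000 + 1 = 2519/1000 = 2.519 bits/symbol.

2.519 bits/symbol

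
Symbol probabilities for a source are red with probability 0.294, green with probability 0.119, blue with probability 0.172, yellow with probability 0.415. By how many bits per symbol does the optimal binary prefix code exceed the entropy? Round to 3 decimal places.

Entropy H = −Σ p log₂ p ≈ 1.8480 bits.
Huffman merges: 119/1000+43/250→291/1000; 291/1000+147/500→117/200; 83/200+117/200→1. L = 469/250 ≈ 1.8760.
L − H = 1.8760 − 1.8480 = 0.028 bits.

0.028 bits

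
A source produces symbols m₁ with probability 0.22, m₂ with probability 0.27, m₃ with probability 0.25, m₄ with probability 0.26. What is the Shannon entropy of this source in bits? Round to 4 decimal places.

1.9959 bits

H = −Σ pᵢ log₂ pᵢ.
−0.22·log₂(0.22) = 0.4806
−0.27·log₂(0.27) = 0.5100
−0.25·log₂(0.25) = 0.5000
−0.26·log₂(0.26) = 0.5053
Sum ≈ 1.9959 → 1.9959 bits.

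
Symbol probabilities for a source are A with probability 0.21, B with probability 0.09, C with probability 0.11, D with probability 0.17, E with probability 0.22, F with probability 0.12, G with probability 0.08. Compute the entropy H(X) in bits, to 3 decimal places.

2.709 bits

H = −Σ pᵢ log₂ pᵢ.
−0.21·log₂(0.21) = 0.4728
−0.09·log₂(0.09) = 0.3127
−0.11·log₂(0.11) = 0.3503
−0.17·log₂(0.17) = 0.4346
−0.22·log₂(0.22) = 0.4806
−0.12·log₂(0.12) = 0.3671
−0.08·log₂(0.08) = 0.2915
Sum ≈ 2.7095 → 2.709 bits.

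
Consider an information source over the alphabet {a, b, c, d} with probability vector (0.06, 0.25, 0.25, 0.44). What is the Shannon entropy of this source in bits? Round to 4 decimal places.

H = −Σ pᵢ log₂ pᵢ.
−0.06·log₂(0.06) = 0.2435
−0.25·log₂(0.25) = 0.5000
−0.25·log₂(0.25) = 0.5000
−0.44·log₂(0.44) = 0.5211
Sum ≈ 1.7647 → 1.7647 bits.

1.7647 bits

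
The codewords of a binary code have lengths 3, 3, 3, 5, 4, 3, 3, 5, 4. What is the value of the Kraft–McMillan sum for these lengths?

0.8125

With common denominator 2^5 = 32: Σ 2^(−ℓᵢ) = 4/32 + 4/32 + 4/32 + 1/32 + 2/32 + 4/32 + 4/32 + 1/32 + 2/32 = 26/32 = 0.8125.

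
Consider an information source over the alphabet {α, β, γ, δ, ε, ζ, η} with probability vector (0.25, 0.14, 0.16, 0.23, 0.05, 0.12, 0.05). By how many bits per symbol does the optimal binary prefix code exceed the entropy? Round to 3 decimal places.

Entropy H = −Σ p log₂ p ≈ 2.6071 bits.
Huffman merges: 1/20+1/20→1/10; 1/10+3/25→11/50; 7/50+4/25→3/10; 11/50+23/100→9/20; 1/4+3/10→11/20; 9/20+11/20→1. L = 131/50 ≈ 2.6200.
L − H = 2.6200 − 2.6071 = 0.013 bits.

0.013 bits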